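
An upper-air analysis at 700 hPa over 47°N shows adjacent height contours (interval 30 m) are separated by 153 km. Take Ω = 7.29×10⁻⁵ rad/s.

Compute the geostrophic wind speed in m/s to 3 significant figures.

18.0 m/s

Coriolis parameter at 47°N:
f = 2Ω sin φ = 2 × 7.29×10⁻⁵ × sin 47° = 1.07×10⁻⁴ s⁻¹
Height gradient: |∂Z/∂n| = 30 m / 153000 m = 1.96×10⁻⁴
On a pressure surface, geostrophic balance gives V_g = (g/f)|∂Z/∂n|:
V_g = 9.81 × 1.96×10⁻⁴ / 1.07×10⁻⁴ = 18.0 m/s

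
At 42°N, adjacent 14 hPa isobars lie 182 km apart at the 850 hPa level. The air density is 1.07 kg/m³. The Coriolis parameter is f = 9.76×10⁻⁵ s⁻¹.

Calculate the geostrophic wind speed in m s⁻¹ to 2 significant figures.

74 m s⁻¹

Pressure gradient: |∂P/∂n| = 1400 Pa / 182000 m = 7.69×10⁻³ Pa/m
Geostrophic balance (pressure-gradient force = Coriolis force):
V_g = (1/(fρ)) |∂P/∂n| = 7.69×10⁻³ / (9.76×10⁻⁵ × 1.07) = 73.7 m/s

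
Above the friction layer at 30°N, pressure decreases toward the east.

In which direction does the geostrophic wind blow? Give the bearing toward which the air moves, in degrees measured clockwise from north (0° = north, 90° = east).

180°

The pressure-gradient force points toward the east (bearing 090°).
Geostrophic balance: in the Northern Hemisphere the Coriolis force deflects motion to the right, so the geostrophic wind blows 90° to the right of the pressure-gradient force (low pressure on the left).
Rotating 090° by 90° clockwise gives 180° — the wind blows toward the south.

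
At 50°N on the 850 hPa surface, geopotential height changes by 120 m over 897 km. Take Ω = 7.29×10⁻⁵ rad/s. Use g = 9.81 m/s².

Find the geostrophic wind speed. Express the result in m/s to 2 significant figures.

Coriolis parameter at 50°N:
f = 2Ω sin φ = 2 × 7.29×10⁻⁵ × sin 50° = 1.12×10⁻⁴ s⁻¹
Height gradient: |∂Z/∂n| = 120 m / 897000 m = 1.34×10⁻⁴
On a pressure surface, geostrophic balance gives V_g = (g/f)|∂Z/∂n|:
V_g = 9.81 × 1.34×10⁻⁴ / 1.12×10⁻⁴ = 11.8 m/s

12 m/s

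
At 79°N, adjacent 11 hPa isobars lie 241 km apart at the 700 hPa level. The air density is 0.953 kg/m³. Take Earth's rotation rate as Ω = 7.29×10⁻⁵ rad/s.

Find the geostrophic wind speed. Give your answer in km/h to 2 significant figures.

120 km/h

Coriolis parameter at 79°N:
f = 2Ω sin φ = 2 × 7.29×10⁻⁵ × sin 79° = 1.43×10⁻⁴ s⁻¹
Pressure gradient: |∂P/∂n| = 1100 Pa / 241000 m = 4.56×10⁻³ Pa/m
Geostrophic balance (pressure-gradient force = Coriolis force):
V_g = (1/(fρ)) |∂P/∂n| = 4.56×10⁻³ / (1.43×10⁻⁴ × 0.953) = 33.5 m/s
Converting: 33.5 m/s × 3.6 = 120 km/h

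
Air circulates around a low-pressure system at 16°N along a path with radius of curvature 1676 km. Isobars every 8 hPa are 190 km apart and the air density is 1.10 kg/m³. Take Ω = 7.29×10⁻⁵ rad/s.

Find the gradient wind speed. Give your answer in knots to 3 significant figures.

Coriolis parameter at 16°N:
f = 2Ω sin φ = 2 × 7.29×10⁻⁵ × sin 16° = 4.02×10⁻⁵ s⁻¹
Pressure gradient: |∂P/∂n| = 800 Pa / 190000 m = 4.21×10⁻³ Pa/m
Geostrophic speed: V_g = |∂P/∂n|/(fρ) = 4.21×10⁻³/(4.02×10⁻⁵ × 1.10) = 95.2 m/s
Around a low, centrifugal force acts outward with Coriolis, so pressure-gradient force balances both:
(1/ρ)|∂P/∂n| = fV + V²/R  →  V² + fR·V − fR·V_g = 0
With fR = 4.02×10⁻⁵ × 1676×10³ m = 67.4 m/s:
V = [−fR + √((fR)² + 4 fR V_g)]/2 = [−67.4 + √(67.4² + 4×67.4×95.2)]/2 = 53.2 m/s
Subgeostrophic (V < V_g = 95.2 m/s), as expected around a low.
Converting: 53.2 m/s × 1.944 = 103 knots

103 knots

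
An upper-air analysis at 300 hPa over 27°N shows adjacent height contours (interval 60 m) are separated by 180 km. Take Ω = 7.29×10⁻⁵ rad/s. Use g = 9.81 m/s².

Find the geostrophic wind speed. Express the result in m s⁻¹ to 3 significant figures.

Coriolis parameter at 27°N:
f = 2Ω sin φ = 2 × 7.29×10⁻⁵ × sin 27° = 6.62×10⁻⁵ s⁻¹
Height gradient: |∂Z/∂n| = 60 m / 180000 m = 3.33×10⁻⁴
On a pressure surface, geostrophic balance gives V_g = (g/f)|∂Z/∂n|:
V_g = 9.81 × 3.33×10⁻⁴ / 6.62×10⁻⁵ = 49.4 m/s

49.4 m s⁻¹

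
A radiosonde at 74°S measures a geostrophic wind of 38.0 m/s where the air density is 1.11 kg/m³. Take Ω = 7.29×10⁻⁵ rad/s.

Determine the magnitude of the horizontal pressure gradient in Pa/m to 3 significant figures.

5.91×10⁻³ Pa/m

Coriolis parameter at 74°S:
f = 2Ω sin φ = 2 × 7.29×10⁻⁵ × sin 74° = 1.40×10⁻⁴ s⁻¹
Geostrophic balance rearranged: |∂P/∂n| = f ρ V_g
|∂P/∂n| = 1.40×10⁻⁴ × 1.11 × 38.0 = 5.91×10⁻³ Pa/m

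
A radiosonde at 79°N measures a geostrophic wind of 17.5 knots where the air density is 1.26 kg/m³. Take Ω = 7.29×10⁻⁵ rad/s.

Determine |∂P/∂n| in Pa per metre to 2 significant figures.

Coriolis parameter at 79°N:
f = 2Ω sin φ = 2 × 7.29×10⁻⁵ × sin 79° = 1.43×10⁻⁴ s⁻¹
Wind speed in SI: 17.5 knots = 9.00 m/s
Geostrophic balance rearranged: |∂P/∂n| = f ρ V_g
|∂P/∂n| = 1.43×10⁻⁴ × 1.26 × 9.00 = 1.62×10⁻³ Pa/m

1.6×10⁻³ Pa/m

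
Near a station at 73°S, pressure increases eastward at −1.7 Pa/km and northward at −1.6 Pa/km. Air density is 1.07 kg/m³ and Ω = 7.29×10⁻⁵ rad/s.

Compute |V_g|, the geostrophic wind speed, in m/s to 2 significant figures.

Coriolis parameter at 73°S:
f = 2Ω sin φ = 2 × 7.29×10⁻⁵ × sin 73° = 1.39×10⁻⁴ s⁻¹
In the Southern Hemisphere f is negative: f = −1.39×10⁻⁴ s⁻¹.
Component geostrophic relations (x east, y north):
u_g = −(1/(fρ)) ∂P/∂y,  v_g = (1/(fρ)) ∂P/∂x
u_g = −(−1.6×10⁻³)/(−1.39×10⁻⁴ × 1.07) = −10.7 m/s;  v_g = (−1.7×10⁻³)/(−1.39×10⁻⁴ × 1.07) = 11.4 m/s
|V_g| = √(u_g² + v_g²) = 15.6 m/s

16 m/s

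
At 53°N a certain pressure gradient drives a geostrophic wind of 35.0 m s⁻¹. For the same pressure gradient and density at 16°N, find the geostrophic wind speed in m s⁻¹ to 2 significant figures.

With the same pressure gradient and density, V_g ∝ 1/f ∝ 1/sin φ.
V₂ = V₁ · sin φ₁ / sin φ₂ = 35.0 × sin 53° / sin 16°
V₂ = 35.0 × 0.7986/0.2756 = 100 m s⁻¹

100 m s⁻¹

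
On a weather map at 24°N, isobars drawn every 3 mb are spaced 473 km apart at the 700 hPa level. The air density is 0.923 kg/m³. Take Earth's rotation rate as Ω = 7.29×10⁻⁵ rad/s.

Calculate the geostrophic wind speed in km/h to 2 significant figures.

Coriolis parameter at 24°N:
f = 2Ω sin φ = 2 × 7.29×10⁻⁵ × sin 24° = 5.93×10⁻⁵ s⁻¹
Pressure gradient: |∂P/∂n| = 300 Pa / 473000 m = 6.34×10⁻⁴ Pa/m
Geostrophic balance (pressure-gradient force = Coriolis force):
V_g = (1/(fρ)) |∂P/∂n| = 6.34×10⁻⁴ / (5.93×10⁻⁵ × 0.923) = 11.6 m/s
Converting: 11.6 m/s × 3.6 = 42 km/h

42 km/h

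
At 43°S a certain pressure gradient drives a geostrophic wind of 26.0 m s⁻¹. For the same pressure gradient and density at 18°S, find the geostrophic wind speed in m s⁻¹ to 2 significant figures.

With the same pressure gradient and density, V_g ∝ 1/f ∝ 1/sin φ.
V₂ = V₁ · sin φ₁ / sin φ₂ = 26.0 × sin 43° / sin 18°
V₂ = 26.0 × 0.6820/0.3090 = 57 m s⁻¹

57 m s⁻¹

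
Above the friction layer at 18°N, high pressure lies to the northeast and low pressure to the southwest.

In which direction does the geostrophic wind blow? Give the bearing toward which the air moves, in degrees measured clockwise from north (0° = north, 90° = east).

315°

The pressure-gradient force points toward the southwest (bearing 225°).
Geostrophic balance: in the Northern Hemisphere the Coriolis force deflects motion to the right, so the geostrophic wind blows 90° to the right of the pressure-gradient force (low pressure on the left).
Rotating 225° by 90° clockwise gives 315° — the wind blows toward the northwest.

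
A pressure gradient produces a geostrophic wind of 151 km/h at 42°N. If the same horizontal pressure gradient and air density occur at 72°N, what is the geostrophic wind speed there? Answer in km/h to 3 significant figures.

With the same pressure gradient and density, V_g ∝ 1/f ∝ 1/sin φ.
V₂ = V₁ · sin φ₁ / sin φ₂ = 151 × sin 42° / sin 72°
V₂ = 151 × 0.6691/0.9511 = 106 km/h

106 km/h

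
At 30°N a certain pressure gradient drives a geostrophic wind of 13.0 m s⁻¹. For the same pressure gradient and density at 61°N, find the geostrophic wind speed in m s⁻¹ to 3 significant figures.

With the same pressure gradient and density, V_g ∝ 1/f ∝ 1/sin φ.
V₂ = V₁ · sin φ₁ / sin φ₂ = 13.0 × sin 30° / sin 61°
V₂ = 13.0 × 0.5000/0.8746 = 7.43 m s⁻¹

7.43 m s⁻¹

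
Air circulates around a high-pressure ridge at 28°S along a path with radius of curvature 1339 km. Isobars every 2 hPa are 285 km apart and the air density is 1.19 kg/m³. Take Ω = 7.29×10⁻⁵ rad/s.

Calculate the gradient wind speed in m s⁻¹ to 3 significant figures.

9.63 m s⁻¹

Coriolis parameter at 28°S:
f = 2Ω sin φ = 2 × 7.29×10⁻⁵ × sin 28° = 6.84×10⁻⁵ s⁻¹
Pressure gradient: |∂P/∂n| = 200 Pa / 285000 m = 7.02×10⁻⁴ Pa/m
Geostrophic speed: V_g = |∂P/∂n|/(fρ) = 7.02×10⁻⁴/(6.84×10⁻⁵ × 1.19) = 8.62 m/s
Around a high, pressure-gradient force acts outward with centrifugal, so Coriolis balances both:
fV = (1/ρ)|∂P/∂n| + V²/R  →  V² − fR·V + fR·V_g = 0
With fR = 6.84×10⁻⁵ × 1339×10³ m = 91.7 m/s:
V = [fR − √((fR)² − 4 fR V_g)]/2 = [91.7 − √(91.7² − 4×91.7×8.62)]/2 = 9.63 m/s
Supergeostrophic (V > V_g = 8.62 m/s), as expected around a high.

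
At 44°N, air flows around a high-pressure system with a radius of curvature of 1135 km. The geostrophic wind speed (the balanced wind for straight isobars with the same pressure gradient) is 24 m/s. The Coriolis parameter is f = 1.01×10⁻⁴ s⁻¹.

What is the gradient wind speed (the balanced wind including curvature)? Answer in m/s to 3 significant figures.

34.2 m/s

Around a high, pressure-gradient force acts outward with centrifugal, so Coriolis balances both:
fV = (1/ρ)|∂P/∂n| + V²/R  →  V² − fR·V + fR·V_g = 0
With fR = 1.01×10⁻⁴ × 1135×10³ m = 115 m/s:
V = [fR − √((fR)² − 4 fR V_g)]/2 = [115 − √(115² − 4×115×24)]/2 = 34.2 m/s
Supergeostrophic (V > V_g = 24 m/s), as expected around a high.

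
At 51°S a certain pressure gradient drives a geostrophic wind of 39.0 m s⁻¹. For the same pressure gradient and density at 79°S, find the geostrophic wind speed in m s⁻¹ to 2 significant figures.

31 m s⁻¹

With the same pressure gradient and density, V_g ∝ 1/f ∝ 1/sin φ.
V₂ = V₁ · sin φ₁ / sin φ₂ = 39.0 × sin 51° / sin 79°
V₂ = 39.0 × 0.7771/0.9816 = 31 m s⁻¹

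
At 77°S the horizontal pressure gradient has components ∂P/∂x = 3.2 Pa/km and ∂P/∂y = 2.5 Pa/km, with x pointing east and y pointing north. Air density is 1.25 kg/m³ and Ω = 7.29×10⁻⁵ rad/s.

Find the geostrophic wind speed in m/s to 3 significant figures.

22.9 m/s

Coriolis parameter at 77°S:
f = 2Ω sin φ = 2 × 7.29×10⁻⁵ × sin 77° = 1.42×10⁻⁴ s⁻¹
In the Southern Hemisphere f is negative: f = −1.42×10⁻⁴ s⁻¹.
Component geostrophic relations (x east, y north):
u_g = −(1/(fρ)) ∂P/∂y,  v_g = (1/(fρ)) ∂P/∂x
u_g = −(2.5×10⁻³)/(−1.42×10⁻⁴ × 1.25) = 14.1 m/s;  v_g = (3.2×10⁻³)/(−1.42×10⁻⁴ × 1.25) = −18.0 m/s
|V_g| = √(u_g² + v_g²) = 22.9 m/s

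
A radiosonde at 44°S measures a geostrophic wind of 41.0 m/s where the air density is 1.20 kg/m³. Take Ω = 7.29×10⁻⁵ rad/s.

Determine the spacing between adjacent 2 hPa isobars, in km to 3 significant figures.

40.1 km

Coriolis parameter at 44°S:
f = 2Ω sin φ = 2 × 7.29×10⁻⁵ × sin 44° = 1.01×10⁻⁴ s⁻¹
Geostrophic balance rearranged: |∂P/∂n| = f ρ V_g
|∂P/∂n| = 1.01×10⁻⁴ × 1.20 × 41.0 = 4.98×10⁻³ Pa/m
Isobar spacing: Δn = ΔP/|∂P/∂n| = 200 Pa / 4.98×10⁻³ Pa/m = 40136 m ≈ 40.1 km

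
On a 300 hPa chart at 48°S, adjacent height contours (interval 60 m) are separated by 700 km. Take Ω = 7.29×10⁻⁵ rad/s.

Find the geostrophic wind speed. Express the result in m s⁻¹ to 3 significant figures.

Coriolis parameter at 48°S:
f = 2Ω sin φ = 2 × 7.29×10⁻⁵ × sin 48° = 1.08×10⁻⁴ s⁻¹
Height gradient: |∂Z/∂n| = 60 m / 700000 m = 8.57×10⁻⁵
On a pressure surface, geostrophic balance gives V_g = (g/f)|∂Z/∂n|:
V_g = 9.81 × 8.57×10⁻⁵ / 1.08×10⁻⁴ = 7.76 m/s

7.76 m s⁻¹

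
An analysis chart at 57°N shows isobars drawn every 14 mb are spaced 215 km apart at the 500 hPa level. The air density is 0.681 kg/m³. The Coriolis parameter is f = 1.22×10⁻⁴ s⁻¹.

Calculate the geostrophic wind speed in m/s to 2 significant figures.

78 m/s

Pressure gradient: |∂P/∂n| = 1400 Pa / 215000 m = 6.51×10⁻³ Pa/m
Geostrophic balance (pressure-gradient force = Coriolis force):
V_g = (1/(fρ)) |∂P/∂n| = 6.51×10⁻³ / (1.22×10⁻⁴ × 0.681) = 78.4 m/s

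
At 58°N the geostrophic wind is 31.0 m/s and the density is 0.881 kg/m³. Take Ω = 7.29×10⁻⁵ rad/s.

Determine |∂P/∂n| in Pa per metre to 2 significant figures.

Coriolis parameter at 58°N:
f = 2Ω sin φ = 2 × 7.29×10⁻⁵ × sin 58° = 1.24×10⁻⁴ s⁻¹
Geostrophic balance rearranged: |∂P/∂n| = f ρ V_g
|∂P/∂n| = 1.24×10⁻⁴ × 0.881 × 31.0 = 3.38×10⁻³ Pa/m

3.4×10⁻³ Pa/m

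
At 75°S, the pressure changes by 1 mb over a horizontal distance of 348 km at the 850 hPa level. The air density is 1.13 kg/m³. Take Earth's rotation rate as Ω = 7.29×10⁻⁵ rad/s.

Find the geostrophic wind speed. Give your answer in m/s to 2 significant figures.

1.8 m/s

Coriolis parameter at 75°S:
f = 2Ω sin φ = 2 × 7.29×10⁻⁵ × sin 75° = 1.41×10⁻⁴ s⁻¹
Pressure gradient: |∂P/∂n| = 100 Pa / 348000 m = 2.87×10⁻⁴ Pa/m
Geostrophic balance (pressure-gradient force = Coriolis force):
V_g = (1/(fρ)) |∂P/∂n| = 2.87×10⁻⁴ / (1.41×10⁻⁴ × 1.13) = 1.81 m/s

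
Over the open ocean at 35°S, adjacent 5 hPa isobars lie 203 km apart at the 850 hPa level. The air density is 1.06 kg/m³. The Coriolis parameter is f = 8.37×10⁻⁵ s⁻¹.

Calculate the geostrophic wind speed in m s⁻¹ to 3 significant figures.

27.8 m s⁻¹

Pressure gradient: |∂P/∂n| = 500 Pa / 203000 m = 2.46×10⁻³ Pa/m
Geostrophic balance (pressure-gradient force = Coriolis force):
V_g = (1/(fρ)) |∂P/∂n| = 2.46×10⁻³ / (8.37×10⁻⁵ × 1.06) = 27.8 m/s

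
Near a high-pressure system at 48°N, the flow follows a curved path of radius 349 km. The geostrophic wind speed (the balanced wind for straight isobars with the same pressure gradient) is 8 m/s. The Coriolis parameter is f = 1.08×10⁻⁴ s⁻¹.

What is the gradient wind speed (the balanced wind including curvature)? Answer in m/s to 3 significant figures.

11.5 m/s

Around a high, pressure-gradient force acts outward with centrifugal, so Coriolis balances both:
fV = (1/ρ)|∂P/∂n| + V²/R  →  V² − fR·V + fR·V_g = 0
With fR = 1.08×10⁻⁴ × 349×10³ m = 37.7 m/s:
V = [fR − √((fR)² − 4 fR V_g)]/2 = [37.7 − √(37.7² − 4×37.7×8)]/2 = 11.5 m/s
Supergeostrophic (V > V_g = 8 m/s), as expected around a high.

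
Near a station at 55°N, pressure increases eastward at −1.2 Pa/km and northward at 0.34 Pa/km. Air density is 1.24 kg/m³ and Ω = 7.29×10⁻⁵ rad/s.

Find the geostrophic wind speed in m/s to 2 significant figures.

Coriolis parameter at 55°N:
f = 2Ω sin φ = 2 × 7.29×10⁻⁵ × sin 55° = 1.19×10⁻⁴ s⁻¹
Component geostrophic relations (x east, y north):
u_g = −(1/(fρ)) ∂P/∂y,  v_g = (1/(fρ)) ∂P/∂x
u_g = −(0.34×10⁻³)/(1.19×10⁻⁴ × 1.24) = −2.30 m/s;  v_g = (−1.2×10⁻³)/(1.19×10⁻⁴ × 1.24) = −8.10 m/s
|V_g| = √(u_g² + v_g²) = 8.42 m/s

8.4 m/s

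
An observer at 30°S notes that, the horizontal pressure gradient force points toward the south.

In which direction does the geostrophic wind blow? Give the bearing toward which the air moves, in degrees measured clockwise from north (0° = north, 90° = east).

090°

The pressure-gradient force points toward the south (bearing 180°).
Geostrophic balance: in the Southern Hemisphere the Coriolis force deflects motion to the left, so the geostrophic wind blows 90° to the left of the pressure-gradient force (low pressure on the right).
Rotating 180° by 90° counterclockwise gives 090° — the wind blows toward the east.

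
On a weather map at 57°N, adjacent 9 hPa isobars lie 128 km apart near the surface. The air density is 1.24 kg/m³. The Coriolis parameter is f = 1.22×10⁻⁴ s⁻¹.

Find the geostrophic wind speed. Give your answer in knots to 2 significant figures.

90 knots

Pressure gradient: |∂P/∂n| = 900 Pa / 128000 m = 7.03×10⁻³ Pa/m
Geostrophic balance (pressure-gradient force = Coriolis force):
V_g = (1/(fρ)) |∂P/∂n| = 7.03×10⁻³ / (1.22×10⁻⁴ × 1.24) = 46.5 m/s
Converting: 46.5 m/s × 1.944 = 90 knots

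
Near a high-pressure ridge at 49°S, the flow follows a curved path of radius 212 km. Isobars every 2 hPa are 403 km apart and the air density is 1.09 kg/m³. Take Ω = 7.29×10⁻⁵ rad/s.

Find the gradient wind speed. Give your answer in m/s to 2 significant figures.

5.4 m/s

Coriolis parameter at 49°S:
f = 2Ω sin φ = 2 × 7.29×10⁻⁵ × sin 49° = 1.10×10⁻⁴ s⁻¹
Pressure gradient: |∂P/∂n| = 200 Pa / 403000 m = 4.96×10⁻⁴ Pa/m
Geostrophic speed: V_g = |∂P/∂n|/(fρ) = 4.96×10⁻⁴/(1.10×10⁻⁴ × 1.09) = 4.14 m/s
Around a high, pressure-gradient force acts outward with centrifugal, so Coriolis balances both:
fV = (1/ρ)|∂P/∂n| + V²/R  →  V² − fR·V + fR·V_g = 0
With fR = 1.10×10⁻⁴ × 212×10³ m = 23.3 m/s:
V = [fR − √((fR)² − 4 fR V_g)]/2 = [23.3 − √(23.3² − 4×23.3×4.14)]/2 = 5.38 m/s
Supergeostrophic (V > V_g = 4.14 m/s), as expected around a high.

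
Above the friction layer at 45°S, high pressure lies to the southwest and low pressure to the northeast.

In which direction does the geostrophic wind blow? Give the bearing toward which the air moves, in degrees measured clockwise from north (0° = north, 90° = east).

315°

The pressure-gradient force points toward the northeast (bearing 045°).
Geostrophic balance: in the Southern Hemisphere the Coriolis force deflects motion to the left, so the geostrophic wind blows 90° to the left of the pressure-gradient force (low pressure on the right).
Rotating 045° by 90° counterclockwise gives 315° — the wind blows toward the northwest.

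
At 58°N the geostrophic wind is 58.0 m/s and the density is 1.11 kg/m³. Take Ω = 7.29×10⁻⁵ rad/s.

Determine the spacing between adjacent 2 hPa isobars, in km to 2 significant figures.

25 km

Coriolis parameter at 58°N:
f = 2Ω sin φ = 2 × 7.29×10⁻⁵ × sin 58° = 1.24×10⁻⁴ s⁻¹
Geostrophic balance rearranged: |∂P/∂n| = f ρ V_g
|∂P/∂n| = 1.24×10⁻⁴ × 1.11 × 58.0 = 7.96×10⁻³ Pa/m
Isobar spacing: Δn = ΔP/|∂P/∂n| = 200 Pa / 7.96×10⁻³ Pa/m = 25125 m ≈ 25 km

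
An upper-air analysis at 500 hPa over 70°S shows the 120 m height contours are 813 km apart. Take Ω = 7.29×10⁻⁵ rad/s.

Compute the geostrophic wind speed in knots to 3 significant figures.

Coriolis parameter at 70°S:
f = 2Ω sin φ = 2 × 7.29×10⁻⁵ × sin 70° = 1.37×10⁻⁴ s⁻¹
Height gradient: |∂Z/∂n| = 120 m / 813000 m = 1.48×10⁻⁴
On a pressure surface, geostrophic balance gives V_g = (g/f)|∂Z/∂n|:
V_g = 9.81 × 1.48×10⁻⁴ / 1.37×10⁻⁴ = 10.6 m/s
Converting: 10.6 m/s × 1.944 = 20.5 knots

20.5 knots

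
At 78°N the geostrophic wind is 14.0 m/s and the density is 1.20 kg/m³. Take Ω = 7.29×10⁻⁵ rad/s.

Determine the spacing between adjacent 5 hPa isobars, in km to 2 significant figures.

Coriolis parameter at 78°N:
f = 2Ω sin φ = 2 × 7.29×10⁻⁵ × sin 78° = 1.43×10⁻⁴ s⁻¹
Geostrophic balance rearranged: |∂P/∂n| = f ρ V_g
|∂P/∂n| = 1.43×10⁻⁴ × 1.20 × 14.0 = 2.40×10⁻³ Pa/m
Isobar spacing: Δn = ΔP/|∂P/∂n| = 500 Pa / 2.40×10⁻³ Pa/m = 208689 m ≈ 210 km

210 km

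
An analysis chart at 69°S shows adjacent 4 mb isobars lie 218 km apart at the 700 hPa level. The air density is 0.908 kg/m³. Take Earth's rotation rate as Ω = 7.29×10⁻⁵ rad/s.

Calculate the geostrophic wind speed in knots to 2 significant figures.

29 knots

Coriolis parameter at 69°S:
f = 2Ω sin φ = 2 × 7.29×10⁻⁵ × sin 69° = 1.36×10⁻⁴ s⁻¹
Pressure gradient: |∂P/∂n| = 400 Pa / 218000 m = 1.83×10⁻³ Pa/m
Geostrophic balance (pressure-gradient force = Coriolis force):
V_g = (1/(fρ)) |∂P/∂n| = 1.83×10⁻³ / (1.36×10⁻⁴ × 0.908) = 14.8 m/s
Converting: 14.8 m/s × 1.944 = 29 knots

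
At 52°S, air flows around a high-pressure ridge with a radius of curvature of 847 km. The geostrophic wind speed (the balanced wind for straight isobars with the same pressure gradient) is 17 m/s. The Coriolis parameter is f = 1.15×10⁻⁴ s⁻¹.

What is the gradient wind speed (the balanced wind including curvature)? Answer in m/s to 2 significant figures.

Around a high, pressure-gradient force acts outward with centrifugal, so Coriolis balances both:
fV = (1/ρ)|∂P/∂n| + V²/R  →  V² − fR·V + fR·V_g = 0
With fR = 1.15×10⁻⁴ × 847×10³ m = 97.4 m/s:
V = [fR − √((fR)² − 4 fR V_g)]/2 = [97.4 − √(97.4² − 4×97.4×17)]/2 = 21.9 m/s
Supergeostrophic (V > V_g = 17 m/s), as expected around a high.

22 m/s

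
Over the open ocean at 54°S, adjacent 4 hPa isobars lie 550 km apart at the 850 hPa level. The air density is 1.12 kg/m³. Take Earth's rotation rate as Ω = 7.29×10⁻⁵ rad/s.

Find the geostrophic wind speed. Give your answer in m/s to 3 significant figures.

5.51 m/s

Coriolis parameter at 54°S:
f = 2Ω sin φ = 2 × 7.29×10⁻⁵ × sin 54° = 1.18×10⁻⁴ s⁻¹
Pressure gradient: |∂P/∂n| = 400 Pa / 550000 m = 7.27×10⁻⁴ Pa/m
Geostrophic balance (pressure-gradient force = Coriolis force):
V_g = (1/(fρ)) |∂P/∂n| = 7.27×10⁻⁴ / (1.18×10⁻⁴ × 1.12) = 5.51 m/s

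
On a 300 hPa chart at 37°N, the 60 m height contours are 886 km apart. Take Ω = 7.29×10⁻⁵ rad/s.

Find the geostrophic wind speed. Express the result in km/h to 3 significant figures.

27.3 km/h

Coriolis parameter at 37°N:
f = 2Ω sin φ = 2 × 7.29×10⁻⁵ × sin 37° = 8.77×10⁻⁵ s⁻¹
Height gradient: |∂Z/∂n| = 60 m / 886000 m = 6.77×10⁻⁵
On a pressure surface, geostrophic balance gives V_g = (g/f)|∂Z/∂n|:
V_g = 9.81 × 6.77×10⁻⁵ / 8.77×10⁻⁵ = 7.57 m/s
Converting: 7.57 m/s × 3.6 = 27.3 km/h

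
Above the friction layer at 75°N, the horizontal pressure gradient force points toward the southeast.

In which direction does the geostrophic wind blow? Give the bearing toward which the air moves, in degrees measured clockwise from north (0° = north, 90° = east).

The pressure-gradient force points toward the southeast (bearing 135°).
Geostrophic balance: in the Northern Hemisphere the Coriolis force deflects motion to the right, so the geostrophic wind blows 90° to the right of the pressure-gradient force (low pressure on the left).
Rotating 135° by 90° clockwise gives 225° — the wind blows toward the southwest.

225°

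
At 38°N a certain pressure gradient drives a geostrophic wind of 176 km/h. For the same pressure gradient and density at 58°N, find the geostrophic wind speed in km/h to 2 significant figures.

With the same pressure gradient and density, V_g ∝ 1/f ∝ 1/sin φ.
V₂ = V₁ · sin φ₁ / sin φ₂ = 176 × sin 38° / sin 58°
V₂ = 176 × 0.6157/0.8480 = 130 km/h

130 km/h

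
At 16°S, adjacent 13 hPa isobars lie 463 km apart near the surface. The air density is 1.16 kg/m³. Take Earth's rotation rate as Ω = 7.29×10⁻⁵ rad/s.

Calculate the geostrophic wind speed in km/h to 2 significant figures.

220 km/h

Coriolis parameter at 16°S:
f = 2Ω sin φ = 2 × 7.29×10⁻⁵ × sin 16° = 4.02×10⁻⁵ s⁻¹
Pressure gradient: |∂P/∂n| = 1300 Pa / 463000 m = 2.81×10⁻³ Pa/m
Geostrophic balance (pressure-gradient force = Coriolis force):
V_g = (1/(fρ)) |∂P/∂n| = 2.81×10⁻³ / (4.02×10⁻⁵ × 1.16) = 60.2 m/s
Converting: 60.2 m/s × 3.6 = 220 km/h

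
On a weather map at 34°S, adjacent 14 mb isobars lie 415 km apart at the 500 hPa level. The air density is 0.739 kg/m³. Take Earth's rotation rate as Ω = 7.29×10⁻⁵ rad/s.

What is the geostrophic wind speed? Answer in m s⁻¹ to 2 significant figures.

Coriolis parameter at 34°S:
f = 2Ω sin φ = 2 × 7.29×10⁻⁵ × sin 34° = 8.15×10⁻⁵ s⁻¹
Pressure gradient: |∂P/∂n| = 1400 Pa / 415000 m = 3.37×10⁻³ Pa/m
Geostrophic balance (pressure-gradient force = Coriolis force):
V_g = (1/(fρ)) |∂P/∂n| = 3.37×10⁻³ / (8.15×10⁻⁵ × 0.739) = 56.0 m/s

56 m s⁻¹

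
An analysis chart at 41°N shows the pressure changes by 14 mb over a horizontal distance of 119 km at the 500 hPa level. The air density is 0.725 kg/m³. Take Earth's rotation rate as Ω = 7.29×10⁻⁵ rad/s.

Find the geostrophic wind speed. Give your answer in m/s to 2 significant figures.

Coriolis parameter at 41°N:
f = 2Ω sin φ = 2 × 7.29×10⁻⁵ × sin 41° = 9.57×10⁻⁵ s⁻¹
Pressure gradient: |∂P/∂n| = 1400 Pa / 119000 m = 1.18×10⁻² Pa/m
Geostrophic balance (pressure-gradient force = Coriolis force):
V_g = (1/(fρ)) |∂P/∂n| = 1.18×10⁻² / (9.57×10⁻⁵ × 0.725) = 170 m/s

170 m/s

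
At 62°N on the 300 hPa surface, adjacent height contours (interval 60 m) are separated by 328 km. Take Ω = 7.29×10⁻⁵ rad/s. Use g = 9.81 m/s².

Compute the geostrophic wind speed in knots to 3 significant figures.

Coriolis parameter at 62°N:
f = 2Ω sin φ = 2 × 7.29×10⁻⁵ × sin 62° = 1.29×10⁻⁴ s⁻¹
Height gradient: |∂Z/∂n| = 60 m / 328000 m = 1.83×10⁻⁴
On a pressure surface, geostrophic balance gives V_g = (g/f)|∂Z/∂n|:
V_g = 9.81 × 1.83×10⁻⁴ / 1.29×10⁻⁴ = 13.9 m/s
Converting: 13.9 m/s × 1.944 = 27.1 knots

27.1 knots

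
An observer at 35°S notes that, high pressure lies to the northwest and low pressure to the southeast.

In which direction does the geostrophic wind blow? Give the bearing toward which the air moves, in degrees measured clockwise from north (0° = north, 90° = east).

045°

The pressure-gradient force points toward the southeast (bearing 135°).
Geostrophic balance: in the Southern Hemisphere the Coriolis force deflects motion to the left, so the geostrophic wind blows 90° to the left of the pressure-gradient force (low pressure on the right).
Rotating 135° by 90° counterclockwise gives 045° — the wind blows toward the northeast.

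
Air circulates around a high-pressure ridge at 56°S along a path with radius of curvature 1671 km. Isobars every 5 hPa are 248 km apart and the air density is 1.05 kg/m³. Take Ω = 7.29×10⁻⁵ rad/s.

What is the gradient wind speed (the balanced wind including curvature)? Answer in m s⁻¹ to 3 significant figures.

17.4 m s⁻¹

Coriolis parameter at 56°S:
f = 2Ω sin φ = 2 × 7.29×10⁻⁵ × sin 56° = 1.21×10⁻⁴ s⁻¹
Pressure gradient: |∂P/∂n| = 500 Pa / 248000 m = 2.02×10⁻³ Pa/m
Geostrophic speed: V_g = |∂P/∂n|/(fρ) = 2.02×10⁻³/(1.21×10⁻⁴ × 1.05) = 15.9 m/s
Around a high, pressure-gradient force acts outward with centrifugal, so Coriolis balances both:
fV = (1/ρ)|∂P/∂n| + V²/R  →  V² − fR·V + fR·V_g = 0
With fR = 1.21×10⁻⁴ × 1671×10³ m = 202 m/s:
V = [fR − √((fR)² − 4 fR V_g)]/2 = [202 − √(202² − 4×202×15.9)]/2 = 17.4 m/s
Supergeostrophic (V > V_g = 15.9 m/s), as expected around a high.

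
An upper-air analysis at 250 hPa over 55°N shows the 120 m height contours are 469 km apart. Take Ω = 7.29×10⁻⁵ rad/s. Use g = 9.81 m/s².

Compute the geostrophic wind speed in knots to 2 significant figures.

Coriolis parameter at 55°N:
f = 2Ω sin φ = 2 × 7.29×10⁻⁵ × sin 55° = 1.19×10⁻⁴ s⁻¹
Height gradient: |∂Z/∂n| = 120 m / 469000 m = 2.56×10⁻⁴
On a pressure surface, geostrophic balance gives V_g = (g/f)|∂Z/∂n|:
V_g = 9.81 × 2.56×10⁻⁴ / 1.19×10⁻⁴ = 21.0 m/s
Converting: 21.0 m/s × 1.944 = 41 knots

41 knots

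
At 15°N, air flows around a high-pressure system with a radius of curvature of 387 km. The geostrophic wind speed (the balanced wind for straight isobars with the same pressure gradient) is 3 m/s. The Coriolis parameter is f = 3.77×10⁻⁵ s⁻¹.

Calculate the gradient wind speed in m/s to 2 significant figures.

4.2 m/s

Around a high, pressure-gradient force acts outward with centrifugal, so Coriolis balances both:
fV = (1/ρ)|∂P/∂n| + V²/R  →  V² − fR·V + fR·V_g = 0
With fR = 3.77×10⁻⁵ × 387×10³ m = 14.6 m/s:
V = [fR − √((fR)² − 4 fR V_g)]/2 = [14.6 − √(14.6² − 4×14.6×3)]/2 = 4.22 m/s
Supergeostrophic (V > V_g = 3 m/s), as expected around a high.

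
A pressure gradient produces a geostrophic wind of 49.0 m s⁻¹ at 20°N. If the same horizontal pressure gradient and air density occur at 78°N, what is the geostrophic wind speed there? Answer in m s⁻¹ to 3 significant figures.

17.1 m s⁻¹

With the same pressure gradient and density, V_g ∝ 1/f ∝ 1/sin φ.
V₂ = V₁ · sin φ₁ / sin φ₂ = 49.0 × sin 20° / sin 78°
V₂ = 49.0 × 0.3420/0.9781 = 17.1 m s⁻¹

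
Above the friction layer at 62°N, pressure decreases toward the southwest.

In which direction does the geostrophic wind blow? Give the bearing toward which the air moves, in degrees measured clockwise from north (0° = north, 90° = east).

315°

The pressure-gradient force points toward the southwest (bearing 225°).
Geostrophic balance: in the Northern Hemisphere the Coriolis force deflects motion to the right, so the geostrophic wind blows 90° to the right of the pressure-gradient force (low pressure on the left).
Rotating 225° by 90° clockwise gives 315° — the wind blows toward the northwest.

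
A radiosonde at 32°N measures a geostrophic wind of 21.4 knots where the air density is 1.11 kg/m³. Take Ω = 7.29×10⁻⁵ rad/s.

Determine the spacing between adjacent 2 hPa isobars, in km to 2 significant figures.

Coriolis parameter at 32°N:
f = 2Ω sin φ = 2 × 7.29×10⁻⁵ × sin 32° = 7.73×10⁻⁵ s⁻¹
Wind speed in SI: 21.4 knots = 11.0 m/s
Geostrophic balance rearranged: |∂P/∂n| = f ρ V_g
|∂P/∂n| = 7.73×10⁻⁵ × 1.11 × 11.0 = 9.44×10⁻⁴ Pa/m
Isobar spacing: Δn = ΔP/|∂P/∂n| = 200 Pa / 9.44×10⁻⁴ Pa/m = 211830 m ≈ 210 km

210 km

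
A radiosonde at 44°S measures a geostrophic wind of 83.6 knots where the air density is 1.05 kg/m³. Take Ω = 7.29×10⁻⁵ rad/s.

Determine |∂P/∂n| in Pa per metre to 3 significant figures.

4.57×10⁻³ Pa/m

Coriolis parameter at 44°S:
f = 2Ω sin φ = 2 × 7.29×10⁻⁵ × sin 44° = 1.01×10⁻⁴ s⁻¹
Wind speed in SI: 83.6 knots = 43.0 m/s
Geostrophic balance rearranged: |∂P/∂n| = f ρ V_g
|∂P/∂n| = 1.01×10⁻⁴ × 1.05 × 43.0 = 4.57×10⁻³ Pa/m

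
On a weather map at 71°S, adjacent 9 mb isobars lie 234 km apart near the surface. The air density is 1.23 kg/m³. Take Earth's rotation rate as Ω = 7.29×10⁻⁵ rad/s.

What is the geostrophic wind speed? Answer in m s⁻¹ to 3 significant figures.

Coriolis parameter at 71°S:
f = 2Ω sin φ = 2 × 7.29×10⁻⁵ × sin 71° = 1.38×10⁻⁴ s⁻¹
Pressure gradient: |∂P/∂n| = 900 Pa / 234000 m = 3.85×10⁻³ Pa/m
Geostrophic balance (pressure-gradient force = Coriolis force):
V_g = (1/(fρ)) |∂P/∂n| = 3.85×10⁻³ / (1.38×10⁻⁴ × 1.23) = 22.7 m/s

22.7 m s⁻¹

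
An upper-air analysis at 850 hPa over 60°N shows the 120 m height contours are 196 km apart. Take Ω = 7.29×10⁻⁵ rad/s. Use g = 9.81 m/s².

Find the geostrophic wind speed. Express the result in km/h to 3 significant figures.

171 km/h

Coriolis parameter at 60°N:
f = 2Ω sin φ = 2 × 7.29×10⁻⁵ × sin 60° = 1.26×10⁻⁴ s⁻¹
Height gradient: |∂Z/∂n| = 120 m / 196000 m = 6.12×10⁻⁴
On a pressure surface, geostrophic balance gives V_g = (g/f)|∂Z/∂n|:
V_g = 9.81 × 6.12×10⁻⁴ / 1.26×10⁻⁴ = 47.6 m/s
Converting: 47.6 m/s × 3.6 = 171 km/h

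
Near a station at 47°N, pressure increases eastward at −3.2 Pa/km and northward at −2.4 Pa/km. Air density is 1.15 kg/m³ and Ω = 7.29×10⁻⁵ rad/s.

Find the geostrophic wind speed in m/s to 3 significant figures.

32.6 m/s

Coriolis parameter at 47°N:
f = 2Ω sin φ = 2 × 7.29×10⁻⁵ × sin 47° = 1.07×10⁻⁴ s⁻¹
Component geostrophic relations (x east, y north):
u_g = −(1/(fρ)) ∂P/∂y,  v_g = (1/(fρ)) ∂P/∂x
u_g = −(−2.4×10⁻³)/(1.07×10⁻⁴ × 1.15) = 19.6 m/s;  v_g = (−3.2×10⁻³)/(1.07×10⁻⁴ × 1.15) = −26.1 m/s
|V_g| = √(u_g² + v_g²) = 32.6 m/s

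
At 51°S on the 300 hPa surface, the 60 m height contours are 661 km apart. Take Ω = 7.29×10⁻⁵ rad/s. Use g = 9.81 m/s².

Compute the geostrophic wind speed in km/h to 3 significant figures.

28.3 km/h

Coriolis parameter at 51°S:
f = 2Ω sin φ = 2 × 7.29×10⁻⁵ × sin 51° = 1.13×10⁻⁴ s⁻¹
Height gradient: |∂Z/∂n| = 60 m / 661000 m = 9.08×10⁻⁵
On a pressure surface, geostrophic balance gives V_g = (g/f)|∂Z/∂n|:
V_g = 9.81 × 9.08×10⁻⁵ / 1.13×10⁻⁴ = 7.86 m/s
Converting: 7.86 m/s × 3.6 = 28.3 km/h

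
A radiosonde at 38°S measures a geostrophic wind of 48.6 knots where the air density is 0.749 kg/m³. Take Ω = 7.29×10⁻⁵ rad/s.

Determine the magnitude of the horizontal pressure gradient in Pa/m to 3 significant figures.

1.68×10⁻³ Pa/m

Coriolis parameter at 38°S:
f = 2Ω sin φ = 2 × 7.29×10⁻⁵ × sin 38° = 8.98×10⁻⁵ s⁻¹
Wind speed in SI: 48.6 knots = 25.0 m/s
Geostrophic balance rearranged: |∂P/∂n| = f ρ V_g
|∂P/∂n| = 8.98×10⁻⁵ × 0.749 × 25.0 = 1.68×10⁻³ Pa/m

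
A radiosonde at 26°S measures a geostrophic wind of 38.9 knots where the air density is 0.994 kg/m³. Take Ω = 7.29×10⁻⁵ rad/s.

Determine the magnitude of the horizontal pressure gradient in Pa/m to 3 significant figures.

1.27×10⁻³ Pa/m

Coriolis parameter at 26°S:
f = 2Ω sin φ = 2 × 7.29×10⁻⁵ × sin 26° = 6.39×10⁻⁵ s⁻¹
Wind speed in SI: 38.9 knots = 20.0 m/s
Geostrophic balance rearranged: |∂P/∂n| = f ρ V_g
|∂P/∂n| = 6.39×10⁻⁵ × 0.994 × 20.0 = 1.27×10⁻³ Pa/m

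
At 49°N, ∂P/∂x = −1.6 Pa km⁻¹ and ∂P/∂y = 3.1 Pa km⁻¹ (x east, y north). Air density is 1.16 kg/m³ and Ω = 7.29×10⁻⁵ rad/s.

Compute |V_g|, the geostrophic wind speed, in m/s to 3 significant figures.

Coriolis parameter at 49°N:
f = 2Ω sin φ = 2 × 7.29×10⁻⁵ × sin 49° = 1.10×10⁻⁴ s⁻¹
Component geostrophic relations (x east, y north):
u_g = −(1/(fρ)) ∂P/∂y,  v_g = (1/(fρ)) ∂P/∂x
u_g = −(3.1×10⁻³)/(1.10×10⁻⁴ × 1.16) = −24.3 m/s;  v_g = (−1.6×10⁻³)/(1.10×10⁻⁴ × 1.16) = −12.5 m/s
|V_g| = √(u_g² + v_g²) = 27.3 m/s

27.3 m/s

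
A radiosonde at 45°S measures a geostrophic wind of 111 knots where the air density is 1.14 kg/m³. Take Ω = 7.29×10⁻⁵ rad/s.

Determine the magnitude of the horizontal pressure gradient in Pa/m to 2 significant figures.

Coriolis parameter at 45°S:
f = 2Ω sin φ = 2 × 7.29×10⁻⁵ × sin 45° = 1.03×10⁻⁴ s⁻¹
Wind speed in SI: 111 knots = 57.1 m/s
Geostrophic balance rearranged: |∂P/∂n| = f ρ V_g
|∂P/∂n| = 1.03×10⁻⁴ × 1.14 × 57.1 = 6.71×10⁻³ Pa/m

6.7×10⁻³ Pa/m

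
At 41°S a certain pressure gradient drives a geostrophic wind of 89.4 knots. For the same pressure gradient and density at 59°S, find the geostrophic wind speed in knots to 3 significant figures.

With the same pressure gradient and density, V_g ∝ 1/f ∝ 1/sin φ.
V₂ = V₁ · sin φ₁ / sin φ₂ = 89.4 × sin 41° / sin 59°
V₂ = 89.4 × 0.6561/0.8572 = 68.4 knots

68.4 knots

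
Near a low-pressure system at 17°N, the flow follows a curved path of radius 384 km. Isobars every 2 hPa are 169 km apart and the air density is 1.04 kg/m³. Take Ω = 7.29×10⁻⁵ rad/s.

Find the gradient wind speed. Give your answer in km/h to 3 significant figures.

51.4 km/h

Coriolis parameter at 17°N:
f = 2Ω sin φ = 2 × 7.29×10⁻⁵ × sin 17° = 4.26×10⁻⁵ s⁻¹
Pressure gradient: |∂P/∂n| = 200 Pa / 169000 m = 1.18×10⁻³ Pa/m
Geostrophic speed: V_g = |∂P/∂n|/(fρ) = 1.18×10⁻³/(4.26×10⁻⁵ × 1.04) = 26.7 m/s
Around a low, centrifugal force acts outward with Coriolis, so pressure-gradient force balances both:
(1/ρ)|∂P/∂n| = fV + V²/R  →  V² + fR·V − fR·V_g = 0
With fR = 4.26×10⁻⁵ × 384×10³ m = 16.4 m/s:
V = [−fR + √((fR)² + 4 fR V_g)]/2 = [−16.4 + √(16.4² + 4×16.4×26.7)]/2 = 14.3 m/s
Subgeostrophic (V < V_g = 26.7 m/s), as expected around a low.
Converting: 14.3 m/s × 3.6 = 51.4 km/h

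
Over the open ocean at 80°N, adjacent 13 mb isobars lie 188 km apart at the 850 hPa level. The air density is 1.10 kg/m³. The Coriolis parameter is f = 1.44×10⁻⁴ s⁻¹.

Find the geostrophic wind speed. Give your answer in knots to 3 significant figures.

84.9 knots

Pressure gradient: |∂P/∂n| = 1300 Pa / 188000 m = 6.91×10⁻³ Pa/m
Geostrophic balance (pressure-gradient force = Coriolis force):
V_g = (1/(fρ)) |∂P/∂n| = 6.91×10⁻³ / (1.44×10⁻⁴ × 1.10) = 43.7 m/s
Converting: 43.7 m/s × 1.944 = 84.9 knots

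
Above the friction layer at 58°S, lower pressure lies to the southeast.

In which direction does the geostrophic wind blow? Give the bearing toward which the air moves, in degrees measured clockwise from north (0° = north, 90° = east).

The pressure-gradient force points toward the southeast (bearing 135°).
Geostrophic balance: in the Southern Hemisphere the Coriolis force deflects motion to the left, so the geostrophic wind blows 90° to the left of the pressure-gradient force (low pressure on the right).
Rotating 135° by 90° counterclockwise gives 045° — the wind blows toward the northeast.

045°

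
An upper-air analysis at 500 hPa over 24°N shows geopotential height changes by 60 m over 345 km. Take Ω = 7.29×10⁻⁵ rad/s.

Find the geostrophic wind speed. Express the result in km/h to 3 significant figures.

104 km/h

Coriolis parameter at 24°N:
f = 2Ω sin φ = 2 × 7.29×10⁻⁵ × sin 24° = 5.93×10⁻⁵ s⁻¹
Height gradient: |∂Z/∂n| = 60 m / 345000 m = 1.74×10⁻⁴
On a pressure surface, geostrophic balance gives V_g = (g/f)|∂Z/∂n|:
V_g = 9.81 × 1.74×10⁻⁴ / 5.93×10⁻⁵ = 28.8 m/s
Converting: 28.8 m/s × 3.6 = 104 km/h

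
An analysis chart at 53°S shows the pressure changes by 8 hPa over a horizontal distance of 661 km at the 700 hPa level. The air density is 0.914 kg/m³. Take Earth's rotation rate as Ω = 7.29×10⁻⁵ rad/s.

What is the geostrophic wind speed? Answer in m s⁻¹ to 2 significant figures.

11 m s⁻¹

Coriolis parameter at 53°S:
f = 2Ω sin φ = 2 × 7.29×10⁻⁵ × sin 53° = 1.16×10⁻⁴ s⁻¹
Pressure gradient: |∂P/∂n| = 800 Pa / 661000 m = 1.21×10⁻³ Pa/m
Geostrophic balance (pressure-gradient force = Coriolis force):
V_g = (1/(fρ)) |∂P/∂n| = 1.21×10⁻³ / (1.16×10⁻⁴ × 0.914) = 11.4 m/s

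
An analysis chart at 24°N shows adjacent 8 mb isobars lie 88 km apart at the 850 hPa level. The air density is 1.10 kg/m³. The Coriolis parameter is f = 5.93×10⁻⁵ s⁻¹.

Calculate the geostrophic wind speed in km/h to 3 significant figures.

Pressure gradient: |∂P/∂n| = 800 Pa / 88000 m = 9.09×10⁻³ Pa/m
Geostrophic balance (pressure-gradient force = Coriolis force):
V_g = (1/(fρ)) |∂P/∂n| = 9.09×10⁻³ / (5.93×10⁻⁵ × 1.10) = 139 m/s
Converting: 139 m/s × 3.6 = 502 km/h

502 km/h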